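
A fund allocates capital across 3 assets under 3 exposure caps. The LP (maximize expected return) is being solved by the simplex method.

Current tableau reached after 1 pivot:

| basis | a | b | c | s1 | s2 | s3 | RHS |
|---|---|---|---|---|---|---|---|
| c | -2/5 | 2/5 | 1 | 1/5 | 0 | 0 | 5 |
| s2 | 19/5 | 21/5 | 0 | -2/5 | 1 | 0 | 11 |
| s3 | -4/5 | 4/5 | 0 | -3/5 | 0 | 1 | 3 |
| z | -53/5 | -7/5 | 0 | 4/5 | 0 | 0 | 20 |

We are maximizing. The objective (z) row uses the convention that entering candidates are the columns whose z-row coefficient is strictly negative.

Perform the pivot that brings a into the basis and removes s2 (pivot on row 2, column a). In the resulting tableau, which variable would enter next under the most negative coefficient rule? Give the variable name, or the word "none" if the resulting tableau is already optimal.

Pivot element 19/5. New z-row = old z-row − (-53/5)·(row 2/(19/5)).
Updated z-row coefficients: a: 0, b: 196/19, c: 0, s1: -6/19, s2: 53/19, s3: 0.
The most negative is -6/19 in column s1, so s1 would enter next.

s1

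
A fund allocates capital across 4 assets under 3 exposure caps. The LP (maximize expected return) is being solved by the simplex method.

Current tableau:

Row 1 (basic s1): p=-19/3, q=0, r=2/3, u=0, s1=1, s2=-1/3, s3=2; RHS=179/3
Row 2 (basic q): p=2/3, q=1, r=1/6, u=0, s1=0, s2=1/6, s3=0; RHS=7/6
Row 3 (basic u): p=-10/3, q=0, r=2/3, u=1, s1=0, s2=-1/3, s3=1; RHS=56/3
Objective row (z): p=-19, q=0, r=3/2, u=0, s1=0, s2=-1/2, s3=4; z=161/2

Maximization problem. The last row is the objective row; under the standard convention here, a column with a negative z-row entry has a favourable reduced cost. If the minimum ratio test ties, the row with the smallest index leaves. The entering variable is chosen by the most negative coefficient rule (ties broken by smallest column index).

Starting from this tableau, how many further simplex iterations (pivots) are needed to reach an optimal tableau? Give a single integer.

pivot: p in, q out → z = 455/4
No improving column remains; optimal.

1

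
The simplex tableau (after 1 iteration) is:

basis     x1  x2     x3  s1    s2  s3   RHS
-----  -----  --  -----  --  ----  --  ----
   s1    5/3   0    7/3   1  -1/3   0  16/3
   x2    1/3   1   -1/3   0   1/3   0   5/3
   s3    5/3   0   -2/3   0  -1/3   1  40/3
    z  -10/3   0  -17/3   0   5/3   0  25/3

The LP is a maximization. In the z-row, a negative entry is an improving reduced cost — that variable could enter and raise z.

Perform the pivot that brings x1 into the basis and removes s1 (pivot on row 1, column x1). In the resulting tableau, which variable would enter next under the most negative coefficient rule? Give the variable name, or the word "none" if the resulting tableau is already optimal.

Pivot element 5/3. New z-row = old z-row − (-10/3)·(row 1/(5/3)).
Updated z-row coefficients: x1: 0, x2: 0, x3: -1, s1: 2, s2: 1, s3: 0.
The most negative is -1 in column x3, so x3 would enter next.

x3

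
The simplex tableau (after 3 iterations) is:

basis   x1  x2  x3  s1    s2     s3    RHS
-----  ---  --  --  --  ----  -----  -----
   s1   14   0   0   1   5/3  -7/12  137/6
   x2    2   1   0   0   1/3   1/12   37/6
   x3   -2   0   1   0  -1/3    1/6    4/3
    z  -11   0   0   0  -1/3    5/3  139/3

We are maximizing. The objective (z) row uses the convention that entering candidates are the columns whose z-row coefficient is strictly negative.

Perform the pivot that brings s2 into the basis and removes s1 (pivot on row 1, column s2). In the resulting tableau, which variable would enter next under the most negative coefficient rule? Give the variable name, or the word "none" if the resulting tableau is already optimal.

Pivot element 5/3. New z-row = old z-row − (-1/3)·(row 1/(5/3)).
Updated z-row coefficients: x1: -41/5, x2: 0, x3: 0, s1: 1/5, s2: 0, s3: 31/20.
The most negative is -41/5 in column x1, so x1 would enter next.

x1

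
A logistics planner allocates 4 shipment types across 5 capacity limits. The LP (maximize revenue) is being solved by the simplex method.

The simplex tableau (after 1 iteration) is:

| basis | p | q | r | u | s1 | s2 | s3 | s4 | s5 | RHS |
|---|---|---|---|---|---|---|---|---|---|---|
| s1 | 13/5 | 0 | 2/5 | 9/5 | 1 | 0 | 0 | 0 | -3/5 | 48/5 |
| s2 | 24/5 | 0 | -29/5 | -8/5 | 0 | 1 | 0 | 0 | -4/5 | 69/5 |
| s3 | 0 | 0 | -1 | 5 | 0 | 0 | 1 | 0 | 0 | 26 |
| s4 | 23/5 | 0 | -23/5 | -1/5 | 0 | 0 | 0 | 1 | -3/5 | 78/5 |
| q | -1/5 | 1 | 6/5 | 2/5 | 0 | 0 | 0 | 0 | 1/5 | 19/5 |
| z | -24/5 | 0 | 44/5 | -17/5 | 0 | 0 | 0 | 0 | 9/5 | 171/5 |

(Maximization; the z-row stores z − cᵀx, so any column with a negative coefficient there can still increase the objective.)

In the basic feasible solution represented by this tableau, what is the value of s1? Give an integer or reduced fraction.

s1 is basic (row 1); its value is the RHS of that row: 48/5.

48/5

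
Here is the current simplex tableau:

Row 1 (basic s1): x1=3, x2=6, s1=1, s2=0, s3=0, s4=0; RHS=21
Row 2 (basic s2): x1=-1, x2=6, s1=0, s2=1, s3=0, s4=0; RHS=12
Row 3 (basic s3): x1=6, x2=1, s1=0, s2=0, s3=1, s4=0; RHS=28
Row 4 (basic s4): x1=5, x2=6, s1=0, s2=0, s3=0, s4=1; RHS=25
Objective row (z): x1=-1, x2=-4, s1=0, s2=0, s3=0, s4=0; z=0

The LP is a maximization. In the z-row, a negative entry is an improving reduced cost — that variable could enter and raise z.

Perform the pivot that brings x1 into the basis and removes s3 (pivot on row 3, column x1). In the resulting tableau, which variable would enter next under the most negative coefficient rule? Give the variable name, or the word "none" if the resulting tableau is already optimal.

Pivot element 6. New z-row = old z-row − (-1)·(row 3/6).
Updated z-row coefficients: x1: 0, x2: -23/6, s1: 0, s2: 0, s3: 1/6, s4: 0.
The most negative is -23/6 in column x2, so x2 would enter next.

x2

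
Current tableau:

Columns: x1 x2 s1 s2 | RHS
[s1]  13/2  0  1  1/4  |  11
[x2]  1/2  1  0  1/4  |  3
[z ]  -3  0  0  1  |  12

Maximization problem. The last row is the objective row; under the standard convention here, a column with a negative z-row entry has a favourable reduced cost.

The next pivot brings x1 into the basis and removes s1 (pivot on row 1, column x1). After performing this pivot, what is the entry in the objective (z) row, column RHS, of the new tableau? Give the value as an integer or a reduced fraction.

Pivot element is row 1, column x1: 13/2.
Normalize row 1: new (row 1, RHS) = 11/(13/2) = 22/13.
z-row ← z-row − (-3)·(new row 1): 12 − (-3)·(22/13) = 222/13.

222/13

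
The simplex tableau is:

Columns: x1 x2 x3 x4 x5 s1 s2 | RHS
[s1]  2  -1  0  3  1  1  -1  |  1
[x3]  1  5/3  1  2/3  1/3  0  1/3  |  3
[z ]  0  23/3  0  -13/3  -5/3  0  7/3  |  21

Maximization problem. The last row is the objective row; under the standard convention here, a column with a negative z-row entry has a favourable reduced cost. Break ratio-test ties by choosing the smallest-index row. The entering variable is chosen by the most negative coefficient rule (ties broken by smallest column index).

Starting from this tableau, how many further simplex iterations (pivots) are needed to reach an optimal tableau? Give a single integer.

2

pivot: x4 in, s1 out → z = 202/9
pivot: x5 in, x4 out → z = 68/3
No improving column remains; optimal.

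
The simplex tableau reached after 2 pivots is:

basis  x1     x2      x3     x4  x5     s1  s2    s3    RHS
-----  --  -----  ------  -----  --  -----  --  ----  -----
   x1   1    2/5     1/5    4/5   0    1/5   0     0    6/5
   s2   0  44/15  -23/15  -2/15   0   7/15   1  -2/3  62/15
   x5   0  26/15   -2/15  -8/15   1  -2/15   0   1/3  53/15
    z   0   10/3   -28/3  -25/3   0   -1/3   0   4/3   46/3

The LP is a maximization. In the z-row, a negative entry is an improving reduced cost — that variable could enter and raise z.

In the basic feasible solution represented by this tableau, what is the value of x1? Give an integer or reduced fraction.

x1 is basic (row 1); its value is the RHS of that row: 6/5.

6/5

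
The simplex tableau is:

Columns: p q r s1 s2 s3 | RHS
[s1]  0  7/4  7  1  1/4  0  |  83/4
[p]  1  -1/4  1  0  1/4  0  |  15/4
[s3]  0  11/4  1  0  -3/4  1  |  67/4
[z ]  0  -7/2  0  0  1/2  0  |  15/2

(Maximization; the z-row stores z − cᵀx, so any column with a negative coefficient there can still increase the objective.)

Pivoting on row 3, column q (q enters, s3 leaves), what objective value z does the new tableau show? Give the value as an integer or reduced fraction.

Minimum ratio for q: (67/4)/(11/4) = 67/11.
z changes by −(z-row coeff of q)·ratio = −(-7/2)·(67/11) = 469/22.
New z = 15/2 + (469/22) = 317/11.

317/11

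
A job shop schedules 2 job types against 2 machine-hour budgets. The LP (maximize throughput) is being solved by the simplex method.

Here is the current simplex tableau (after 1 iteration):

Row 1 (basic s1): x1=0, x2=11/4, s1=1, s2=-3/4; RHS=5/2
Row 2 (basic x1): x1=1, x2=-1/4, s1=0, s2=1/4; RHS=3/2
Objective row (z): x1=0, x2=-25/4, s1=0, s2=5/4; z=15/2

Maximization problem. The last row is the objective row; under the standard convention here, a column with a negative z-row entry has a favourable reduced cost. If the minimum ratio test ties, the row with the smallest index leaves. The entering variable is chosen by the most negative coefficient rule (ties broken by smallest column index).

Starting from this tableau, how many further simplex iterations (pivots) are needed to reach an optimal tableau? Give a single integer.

2

pivot: x2 in, s1 out → z = 145/11
pivot: s2 in, x1 out → z = 35/2
No improving column remains; optimal.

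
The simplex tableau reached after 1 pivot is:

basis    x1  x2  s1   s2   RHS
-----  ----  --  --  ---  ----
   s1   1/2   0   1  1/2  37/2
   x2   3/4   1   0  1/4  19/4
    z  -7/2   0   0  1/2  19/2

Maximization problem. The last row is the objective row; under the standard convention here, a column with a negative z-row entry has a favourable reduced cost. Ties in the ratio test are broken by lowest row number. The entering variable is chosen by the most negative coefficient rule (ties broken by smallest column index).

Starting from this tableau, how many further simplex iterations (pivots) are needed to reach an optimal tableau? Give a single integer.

pivot: x1 in, x2 out → z = 95/3
No improving column remains; optimal.

1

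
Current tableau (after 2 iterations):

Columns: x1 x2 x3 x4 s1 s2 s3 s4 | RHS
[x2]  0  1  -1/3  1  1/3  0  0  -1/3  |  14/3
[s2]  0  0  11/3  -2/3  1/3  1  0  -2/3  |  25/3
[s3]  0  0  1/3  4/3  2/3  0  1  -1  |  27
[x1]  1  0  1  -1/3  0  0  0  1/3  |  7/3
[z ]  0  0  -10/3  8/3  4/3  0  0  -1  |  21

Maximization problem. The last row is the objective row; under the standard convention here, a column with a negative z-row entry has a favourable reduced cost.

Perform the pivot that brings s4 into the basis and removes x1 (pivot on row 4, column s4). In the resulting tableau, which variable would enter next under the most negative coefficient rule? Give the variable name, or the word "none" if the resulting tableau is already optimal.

x3

Pivot element 1/3. New z-row = old z-row − (-1)·(row 4/(1/3)).
Updated z-row coefficients: x1: 3, x2: 0, x3: -1/3, x4: 5/3, s1: 4/3, s2: 0, s3: 0, s4: 0.
The most negative is -1/3 in column x3, so x3 would enter next.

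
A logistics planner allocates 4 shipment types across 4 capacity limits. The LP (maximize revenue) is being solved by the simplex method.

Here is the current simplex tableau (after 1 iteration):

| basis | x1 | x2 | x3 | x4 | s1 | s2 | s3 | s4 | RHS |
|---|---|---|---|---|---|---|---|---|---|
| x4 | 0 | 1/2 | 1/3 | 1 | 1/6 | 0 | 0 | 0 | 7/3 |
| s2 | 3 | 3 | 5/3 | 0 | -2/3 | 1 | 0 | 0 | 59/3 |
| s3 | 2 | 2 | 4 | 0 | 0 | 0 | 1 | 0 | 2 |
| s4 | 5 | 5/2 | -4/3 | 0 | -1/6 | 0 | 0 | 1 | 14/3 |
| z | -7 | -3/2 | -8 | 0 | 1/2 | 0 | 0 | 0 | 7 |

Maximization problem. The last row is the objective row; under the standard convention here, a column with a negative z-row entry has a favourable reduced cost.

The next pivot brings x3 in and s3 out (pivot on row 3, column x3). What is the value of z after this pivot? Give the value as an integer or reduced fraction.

Minimum ratio for x3: 2/4 = 1/2.
z changes by −(z-row coeff of x3)·ratio = −(-8)·(1/2) = 4.
New z = 7 + 4 = 11.

11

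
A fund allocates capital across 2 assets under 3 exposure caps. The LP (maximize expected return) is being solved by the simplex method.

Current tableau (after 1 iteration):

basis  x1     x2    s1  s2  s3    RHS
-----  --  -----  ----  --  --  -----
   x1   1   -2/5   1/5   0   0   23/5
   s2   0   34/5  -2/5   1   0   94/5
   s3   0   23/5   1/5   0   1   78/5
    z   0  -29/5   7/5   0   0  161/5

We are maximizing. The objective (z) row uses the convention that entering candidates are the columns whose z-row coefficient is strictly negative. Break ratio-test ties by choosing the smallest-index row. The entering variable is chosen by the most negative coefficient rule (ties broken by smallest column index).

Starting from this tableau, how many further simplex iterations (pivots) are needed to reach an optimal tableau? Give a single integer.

pivot: x2 in, s2 out → z = 820/17
No improving column remains; optimal.

1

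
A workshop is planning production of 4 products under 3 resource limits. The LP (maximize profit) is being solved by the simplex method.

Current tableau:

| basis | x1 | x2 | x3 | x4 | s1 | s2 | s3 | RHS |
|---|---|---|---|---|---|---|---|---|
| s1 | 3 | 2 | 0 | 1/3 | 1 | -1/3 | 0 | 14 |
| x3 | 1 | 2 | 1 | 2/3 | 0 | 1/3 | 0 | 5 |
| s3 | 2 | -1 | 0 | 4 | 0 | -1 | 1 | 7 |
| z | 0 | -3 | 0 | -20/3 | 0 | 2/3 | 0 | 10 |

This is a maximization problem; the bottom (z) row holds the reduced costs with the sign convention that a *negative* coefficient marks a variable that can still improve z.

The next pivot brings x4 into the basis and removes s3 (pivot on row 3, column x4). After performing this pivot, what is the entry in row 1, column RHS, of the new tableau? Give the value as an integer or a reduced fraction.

161/12

Pivot element is row 3, column x4: 4.
Normalize row 3: new (row 3, RHS) = 7/4 = 7/4.
row 1 ← row 1 − (1/3)·(new row 3): 14 − (1/3)·(7/4) = 161/12.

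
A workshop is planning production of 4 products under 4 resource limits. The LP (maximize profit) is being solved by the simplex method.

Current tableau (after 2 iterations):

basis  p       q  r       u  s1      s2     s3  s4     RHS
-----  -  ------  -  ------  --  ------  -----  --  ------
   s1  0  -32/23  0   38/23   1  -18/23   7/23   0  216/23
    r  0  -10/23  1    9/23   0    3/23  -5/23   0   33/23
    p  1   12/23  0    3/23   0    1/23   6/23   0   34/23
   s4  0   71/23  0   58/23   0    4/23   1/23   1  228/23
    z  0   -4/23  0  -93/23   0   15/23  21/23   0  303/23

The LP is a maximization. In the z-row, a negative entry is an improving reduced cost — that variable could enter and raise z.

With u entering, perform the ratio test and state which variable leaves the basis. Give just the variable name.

r

Ratios: row 1 (s1): (216/23)/(38/23) = 108/19; row 2 (r): (33/23)/(9/23) = 11/3; row 3 (p): (34/23)/(3/23) = 34/3; row 4 (s4): (228/23)/(58/23) = 114/29.
Minimum ratio 11/3 is in the r row, so r leaves.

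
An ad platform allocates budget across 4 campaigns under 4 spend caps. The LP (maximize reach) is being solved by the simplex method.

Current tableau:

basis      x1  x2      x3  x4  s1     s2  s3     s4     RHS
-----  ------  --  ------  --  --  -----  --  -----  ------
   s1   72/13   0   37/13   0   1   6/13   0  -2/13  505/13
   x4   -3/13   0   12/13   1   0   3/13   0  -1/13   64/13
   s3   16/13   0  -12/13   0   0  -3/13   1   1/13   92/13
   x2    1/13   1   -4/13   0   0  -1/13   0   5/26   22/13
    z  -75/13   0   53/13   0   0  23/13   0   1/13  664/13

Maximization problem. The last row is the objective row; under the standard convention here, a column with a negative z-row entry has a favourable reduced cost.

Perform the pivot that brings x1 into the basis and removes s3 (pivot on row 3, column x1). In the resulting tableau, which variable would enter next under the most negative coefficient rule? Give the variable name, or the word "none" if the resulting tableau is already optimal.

x3

Pivot element 16/13. New z-row = old z-row − (-75/13)·(row 3/(16/13)).
Updated z-row coefficients: x1: 0, x2: 0, x3: -1/4, x4: 0, s1: 0, s2: 11/16, s3: 75/16, s4: 7/16.
The most negative is -1/4 in column x3, so x3 would enter next.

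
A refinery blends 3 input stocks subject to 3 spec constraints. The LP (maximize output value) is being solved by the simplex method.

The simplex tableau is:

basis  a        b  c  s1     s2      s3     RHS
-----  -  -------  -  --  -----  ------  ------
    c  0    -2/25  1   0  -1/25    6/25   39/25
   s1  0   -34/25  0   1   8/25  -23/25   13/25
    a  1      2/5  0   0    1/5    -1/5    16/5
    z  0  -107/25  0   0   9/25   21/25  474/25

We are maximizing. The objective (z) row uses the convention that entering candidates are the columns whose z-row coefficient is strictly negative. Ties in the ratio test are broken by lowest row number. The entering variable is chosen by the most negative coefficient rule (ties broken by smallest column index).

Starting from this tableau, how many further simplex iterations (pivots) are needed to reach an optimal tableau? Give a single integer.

2

pivot: b in, a out → z = 266/5
pivot: s3 in, c out → z = 135/2
No improving column remains; optimal.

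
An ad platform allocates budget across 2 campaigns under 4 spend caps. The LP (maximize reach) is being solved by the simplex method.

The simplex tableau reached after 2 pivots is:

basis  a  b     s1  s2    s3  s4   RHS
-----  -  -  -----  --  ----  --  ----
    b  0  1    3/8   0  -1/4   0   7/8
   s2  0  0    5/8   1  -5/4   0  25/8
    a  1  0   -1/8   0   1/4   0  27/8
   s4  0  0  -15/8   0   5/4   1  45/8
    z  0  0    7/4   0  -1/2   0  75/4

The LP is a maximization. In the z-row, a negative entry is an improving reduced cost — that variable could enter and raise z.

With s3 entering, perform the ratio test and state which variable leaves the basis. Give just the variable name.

Ratios: row 1 (b): entry -1/4 ≤ 0, skip; row 2 (s2): entry -5/4 ≤ 0, skip; row 3 (a): (27/8)/(1/4) = 27/2; row 4 (s4): (45/8)/(5/4) = 9/2.
Minimum ratio 9/2 is in the s4 row, so s4 leaves.

s4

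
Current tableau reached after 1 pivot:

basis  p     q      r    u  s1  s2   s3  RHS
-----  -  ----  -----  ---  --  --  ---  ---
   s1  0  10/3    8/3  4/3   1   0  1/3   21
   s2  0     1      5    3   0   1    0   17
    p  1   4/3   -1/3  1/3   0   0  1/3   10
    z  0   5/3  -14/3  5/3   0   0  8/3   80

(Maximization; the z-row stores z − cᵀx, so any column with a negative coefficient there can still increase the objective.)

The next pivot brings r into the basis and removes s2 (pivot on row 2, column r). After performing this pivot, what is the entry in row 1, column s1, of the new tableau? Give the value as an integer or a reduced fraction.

Pivot element is row 2, column r: 5.
Normalize row 2: new (row 2, s1) = 0/5 = 0.
row 1 ← row 1 − (8/3)·(new row 2): 1 − (8/3)·0 = 1.

1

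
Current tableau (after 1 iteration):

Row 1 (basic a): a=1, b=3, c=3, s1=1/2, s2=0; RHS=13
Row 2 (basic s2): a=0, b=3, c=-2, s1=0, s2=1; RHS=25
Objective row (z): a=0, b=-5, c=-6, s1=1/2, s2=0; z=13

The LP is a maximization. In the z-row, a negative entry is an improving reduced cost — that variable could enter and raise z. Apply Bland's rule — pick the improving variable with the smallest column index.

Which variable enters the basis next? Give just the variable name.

Objective-row coefficients: a: 0, b: -5, c: -6, s1: 1/2, s2: 0.
Improving columns: b, c. Bland's rule picks the smallest column index → b.

b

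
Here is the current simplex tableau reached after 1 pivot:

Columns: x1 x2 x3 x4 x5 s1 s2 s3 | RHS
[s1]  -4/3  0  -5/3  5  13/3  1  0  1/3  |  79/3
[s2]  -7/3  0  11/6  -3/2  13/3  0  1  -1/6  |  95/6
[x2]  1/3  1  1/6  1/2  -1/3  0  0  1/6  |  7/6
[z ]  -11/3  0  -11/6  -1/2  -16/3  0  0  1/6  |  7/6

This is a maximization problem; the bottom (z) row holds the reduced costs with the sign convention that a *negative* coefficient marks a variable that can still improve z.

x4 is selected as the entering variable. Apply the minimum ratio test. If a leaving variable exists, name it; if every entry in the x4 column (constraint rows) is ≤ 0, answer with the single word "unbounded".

x2

Ratios: row 1 (s1): (79/3)/5 = 79/15; row 2 (s2): entry -3/2 ≤ 0, skip; row 3 (x2): (7/6)/(1/2) = 7/3.
Minimum ratio is in the x2 row, so x2 leaves.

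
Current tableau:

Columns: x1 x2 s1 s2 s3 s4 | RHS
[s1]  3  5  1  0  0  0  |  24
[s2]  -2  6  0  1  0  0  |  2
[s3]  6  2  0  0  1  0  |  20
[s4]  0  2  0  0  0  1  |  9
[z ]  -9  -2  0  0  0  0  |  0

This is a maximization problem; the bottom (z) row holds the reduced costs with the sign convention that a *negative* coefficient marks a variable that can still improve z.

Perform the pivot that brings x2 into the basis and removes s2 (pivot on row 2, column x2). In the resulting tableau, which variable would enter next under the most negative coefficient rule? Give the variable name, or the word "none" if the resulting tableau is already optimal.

x1

Pivot element 6. New z-row = old z-row − (-2)·(row 2/6).
Updated z-row coefficients: x1: -29/3, x2: 0, s1: 0, s2: 1/3, s3: 0, s4: 0.
The most negative is -29/3 in column x1, so x1 would enter next.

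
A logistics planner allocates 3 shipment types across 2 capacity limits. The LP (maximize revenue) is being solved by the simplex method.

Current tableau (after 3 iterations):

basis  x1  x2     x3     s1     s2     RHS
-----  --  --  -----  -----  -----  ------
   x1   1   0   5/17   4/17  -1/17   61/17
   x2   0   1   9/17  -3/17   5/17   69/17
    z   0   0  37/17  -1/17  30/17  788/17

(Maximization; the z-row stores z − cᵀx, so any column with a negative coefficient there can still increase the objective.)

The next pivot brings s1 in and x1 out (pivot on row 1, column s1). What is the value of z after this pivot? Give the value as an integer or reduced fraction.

Minimum ratio for s1: (61/17)/(4/17) = 61/4.
z changes by −(z-row coeff of s1)·ratio = −(-1/17)·(61/4) = 61/68.
New z = 788/17 + (61/68) = 189/4.

189/4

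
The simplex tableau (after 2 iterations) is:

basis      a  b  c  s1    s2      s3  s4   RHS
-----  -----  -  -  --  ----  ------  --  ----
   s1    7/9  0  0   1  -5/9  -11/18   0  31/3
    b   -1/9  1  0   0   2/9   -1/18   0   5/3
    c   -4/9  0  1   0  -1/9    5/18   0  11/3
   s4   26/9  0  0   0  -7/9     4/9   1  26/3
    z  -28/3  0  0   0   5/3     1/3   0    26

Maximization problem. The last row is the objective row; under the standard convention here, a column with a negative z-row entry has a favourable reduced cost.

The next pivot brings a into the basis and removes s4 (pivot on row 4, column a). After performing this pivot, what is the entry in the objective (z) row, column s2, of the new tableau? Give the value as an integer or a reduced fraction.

-11/13

Pivot element is row 4, column a: 26/9.
Normalize row 4: new (row 4, s2) = (-7/9)/(26/9) = -7/26.
z-row ← z-row − (-28/3)·(new row 4): 5/3 − (-28/3)·(-7/26) = -11/13.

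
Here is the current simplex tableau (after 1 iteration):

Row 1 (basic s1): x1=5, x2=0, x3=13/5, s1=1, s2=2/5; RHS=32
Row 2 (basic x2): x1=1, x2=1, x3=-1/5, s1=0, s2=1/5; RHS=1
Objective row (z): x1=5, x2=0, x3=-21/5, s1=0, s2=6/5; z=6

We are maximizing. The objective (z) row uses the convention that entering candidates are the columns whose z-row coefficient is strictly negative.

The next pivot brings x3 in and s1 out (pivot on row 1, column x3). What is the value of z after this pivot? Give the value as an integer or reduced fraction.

Minimum ratio for x3: 32/(13/5) = 160/13.
z changes by −(z-row coeff of x3)·ratio = −(-21/5)·(160/13) = 672/13.
New z = 6 + (672/13) = 750/13.

750/13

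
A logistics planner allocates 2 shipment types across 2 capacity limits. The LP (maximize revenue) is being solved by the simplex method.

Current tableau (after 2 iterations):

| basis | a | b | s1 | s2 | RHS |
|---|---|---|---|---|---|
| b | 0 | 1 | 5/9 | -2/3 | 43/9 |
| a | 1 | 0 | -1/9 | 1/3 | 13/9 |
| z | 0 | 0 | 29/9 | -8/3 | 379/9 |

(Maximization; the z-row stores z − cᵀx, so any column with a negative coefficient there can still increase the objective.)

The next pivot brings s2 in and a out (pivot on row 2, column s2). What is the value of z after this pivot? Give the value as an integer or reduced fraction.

161/3

Minimum ratio for s2: (13/9)/(1/3) = 13/3.
z changes by −(z-row coeff of s2)·ratio = −(-8/3)·(13/3) = 104/9.
New z = 379/9 + (104/9) = 161/3.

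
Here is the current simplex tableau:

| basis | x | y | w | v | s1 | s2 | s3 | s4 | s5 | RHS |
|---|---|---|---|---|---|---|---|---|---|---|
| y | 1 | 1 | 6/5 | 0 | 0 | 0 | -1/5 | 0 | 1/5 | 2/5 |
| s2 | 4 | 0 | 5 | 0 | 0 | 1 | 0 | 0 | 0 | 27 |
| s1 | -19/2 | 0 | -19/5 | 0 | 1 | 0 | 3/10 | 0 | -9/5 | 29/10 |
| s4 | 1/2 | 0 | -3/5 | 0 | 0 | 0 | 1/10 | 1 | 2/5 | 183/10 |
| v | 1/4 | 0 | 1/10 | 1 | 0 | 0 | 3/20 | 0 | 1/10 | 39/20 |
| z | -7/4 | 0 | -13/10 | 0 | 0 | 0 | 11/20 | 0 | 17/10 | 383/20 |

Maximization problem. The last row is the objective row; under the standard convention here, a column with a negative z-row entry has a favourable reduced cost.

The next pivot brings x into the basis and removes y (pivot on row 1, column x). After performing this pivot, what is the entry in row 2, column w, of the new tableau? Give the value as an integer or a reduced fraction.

Pivot element is row 1, column x: 1.
Normalize row 1: new (row 1, w) = (6/5)/1 = 6/5.
row 2 ← row 2 − 4·(new row 1): 5 − 4·(6/5) = 1/5.

1/5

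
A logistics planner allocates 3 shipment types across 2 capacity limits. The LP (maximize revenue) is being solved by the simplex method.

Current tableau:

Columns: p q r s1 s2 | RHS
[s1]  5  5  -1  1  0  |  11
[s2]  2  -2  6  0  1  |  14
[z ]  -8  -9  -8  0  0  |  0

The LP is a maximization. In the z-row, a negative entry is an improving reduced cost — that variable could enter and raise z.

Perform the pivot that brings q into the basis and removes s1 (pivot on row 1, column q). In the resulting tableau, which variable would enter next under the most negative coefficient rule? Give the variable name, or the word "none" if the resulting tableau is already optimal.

Pivot element 5. New z-row = old z-row − (-9)·(row 1/5).
Updated z-row coefficients: p: 1, q: 0, r: -49/5, s1: 9/5, s2: 0.
The most negative is -49/5 in column r, so r would enter next.

r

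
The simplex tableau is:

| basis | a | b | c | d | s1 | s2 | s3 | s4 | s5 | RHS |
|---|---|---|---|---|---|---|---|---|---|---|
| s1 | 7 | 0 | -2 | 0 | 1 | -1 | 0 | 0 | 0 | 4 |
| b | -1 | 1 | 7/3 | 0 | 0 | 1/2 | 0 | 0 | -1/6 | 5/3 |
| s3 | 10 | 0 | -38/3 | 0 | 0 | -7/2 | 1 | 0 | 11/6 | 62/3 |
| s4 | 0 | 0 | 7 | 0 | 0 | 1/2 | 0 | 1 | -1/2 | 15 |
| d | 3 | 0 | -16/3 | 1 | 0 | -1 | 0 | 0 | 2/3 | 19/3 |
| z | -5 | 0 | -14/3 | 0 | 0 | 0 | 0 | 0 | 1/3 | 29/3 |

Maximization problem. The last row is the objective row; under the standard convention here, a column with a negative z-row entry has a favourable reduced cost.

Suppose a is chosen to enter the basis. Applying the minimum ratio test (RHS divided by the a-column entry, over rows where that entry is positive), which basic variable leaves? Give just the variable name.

Ratios: row 1 (s1): 4/7 = 4/7; row 2 (b): entry -1 ≤ 0, skip; row 3 (s3): (62/3)/10 = 31/15; row 4 (s4): entry 0 ≤ 0, skip; row 5 (d): (19/3)/3 = 19/9.
Minimum ratio 4/7 is in the s1 row, so s1 leaves.

s1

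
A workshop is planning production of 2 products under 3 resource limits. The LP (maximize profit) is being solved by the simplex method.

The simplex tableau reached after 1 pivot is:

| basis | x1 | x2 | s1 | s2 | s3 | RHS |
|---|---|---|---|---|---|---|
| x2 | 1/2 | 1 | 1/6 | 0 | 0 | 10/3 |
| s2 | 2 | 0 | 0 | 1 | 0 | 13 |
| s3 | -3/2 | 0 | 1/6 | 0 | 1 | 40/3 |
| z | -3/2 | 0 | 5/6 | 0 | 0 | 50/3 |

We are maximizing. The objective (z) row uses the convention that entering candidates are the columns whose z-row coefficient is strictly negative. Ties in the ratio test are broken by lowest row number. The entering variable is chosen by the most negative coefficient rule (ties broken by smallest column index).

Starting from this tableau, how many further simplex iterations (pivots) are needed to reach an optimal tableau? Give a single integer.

1

pivot: x1 in, s2 out → z = 317/12
No improving column remains; optimal.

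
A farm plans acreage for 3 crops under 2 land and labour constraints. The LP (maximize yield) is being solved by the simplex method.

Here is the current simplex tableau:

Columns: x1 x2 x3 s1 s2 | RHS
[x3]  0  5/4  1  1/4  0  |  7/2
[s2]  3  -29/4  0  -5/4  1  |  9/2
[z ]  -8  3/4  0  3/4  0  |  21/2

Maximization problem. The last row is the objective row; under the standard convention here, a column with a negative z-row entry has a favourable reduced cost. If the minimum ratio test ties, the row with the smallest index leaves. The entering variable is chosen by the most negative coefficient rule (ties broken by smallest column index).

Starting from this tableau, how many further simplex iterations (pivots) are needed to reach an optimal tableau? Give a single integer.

pivot: x1 in, s2 out → z = 45/2
pivot: x2 in, x3 out → z = 1118/15
No improving column remains; optimal.

2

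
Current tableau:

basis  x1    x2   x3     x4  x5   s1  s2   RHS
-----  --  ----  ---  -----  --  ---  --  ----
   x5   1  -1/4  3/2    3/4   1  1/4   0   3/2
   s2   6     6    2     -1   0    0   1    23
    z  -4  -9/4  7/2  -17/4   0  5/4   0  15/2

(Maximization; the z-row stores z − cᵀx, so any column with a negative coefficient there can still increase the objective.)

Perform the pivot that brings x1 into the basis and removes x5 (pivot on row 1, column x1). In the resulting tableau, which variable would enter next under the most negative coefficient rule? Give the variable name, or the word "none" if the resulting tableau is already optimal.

x2

Pivot element 1. New z-row = old z-row − (-4)·(row 1/1).
Updated z-row coefficients: x1: 0, x2: -13/4, x3: 19/2, x4: -5/4, x5: 4, s1: 9/4, s2: 0.
The most negative is -13/4 in column x2, so x2 would enter next.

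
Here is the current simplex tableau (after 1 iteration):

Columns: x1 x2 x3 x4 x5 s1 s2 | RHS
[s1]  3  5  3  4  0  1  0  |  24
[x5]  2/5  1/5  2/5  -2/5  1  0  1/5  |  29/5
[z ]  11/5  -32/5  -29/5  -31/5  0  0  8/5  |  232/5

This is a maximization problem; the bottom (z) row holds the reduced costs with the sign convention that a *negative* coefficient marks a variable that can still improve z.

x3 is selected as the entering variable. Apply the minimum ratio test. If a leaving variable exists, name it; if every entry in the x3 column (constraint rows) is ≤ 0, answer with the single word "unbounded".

Ratios: row 1 (s1): 24/3 = 8; row 2 (x5): (29/5)/(2/5) = 29/2.
Minimum ratio is in the s1 row, so s1 leaves.

s1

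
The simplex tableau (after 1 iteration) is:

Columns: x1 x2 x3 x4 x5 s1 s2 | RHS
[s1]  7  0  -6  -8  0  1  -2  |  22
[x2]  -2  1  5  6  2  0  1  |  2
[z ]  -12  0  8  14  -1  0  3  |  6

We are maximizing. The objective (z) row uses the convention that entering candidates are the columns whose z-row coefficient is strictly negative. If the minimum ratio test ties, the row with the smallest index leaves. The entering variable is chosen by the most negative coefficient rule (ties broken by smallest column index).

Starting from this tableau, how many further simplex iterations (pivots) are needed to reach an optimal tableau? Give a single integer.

pivot: x1 in, s1 out → z = 306/7
pivot: x3 in, x2 out → z = 1138/23
pivot: s2 in, x3 out → z = 52
No improving column remains; optimal.

3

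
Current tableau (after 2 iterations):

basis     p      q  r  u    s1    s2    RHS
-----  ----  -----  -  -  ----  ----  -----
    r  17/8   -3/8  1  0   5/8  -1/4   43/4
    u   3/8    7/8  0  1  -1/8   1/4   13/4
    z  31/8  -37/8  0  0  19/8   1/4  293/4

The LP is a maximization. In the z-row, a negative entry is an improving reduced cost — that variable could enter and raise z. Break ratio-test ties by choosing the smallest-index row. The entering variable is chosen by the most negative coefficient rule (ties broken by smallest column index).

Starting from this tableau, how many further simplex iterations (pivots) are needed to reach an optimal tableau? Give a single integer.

pivot: q in, u out → z = 633/7
No improving column remains; optimal.

1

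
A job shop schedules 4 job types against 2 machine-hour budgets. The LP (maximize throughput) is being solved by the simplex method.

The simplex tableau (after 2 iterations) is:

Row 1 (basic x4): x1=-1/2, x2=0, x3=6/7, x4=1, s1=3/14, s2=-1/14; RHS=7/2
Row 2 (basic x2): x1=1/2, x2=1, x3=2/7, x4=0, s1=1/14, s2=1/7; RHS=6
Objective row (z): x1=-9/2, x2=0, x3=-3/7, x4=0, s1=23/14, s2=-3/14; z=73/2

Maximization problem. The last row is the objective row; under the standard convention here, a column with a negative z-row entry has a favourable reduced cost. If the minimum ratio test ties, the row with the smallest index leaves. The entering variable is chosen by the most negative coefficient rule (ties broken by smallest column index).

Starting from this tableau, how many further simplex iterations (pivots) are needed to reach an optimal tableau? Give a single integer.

1

pivot: x1 in, x2 out → z = 181/2
No improving column remains; optimal.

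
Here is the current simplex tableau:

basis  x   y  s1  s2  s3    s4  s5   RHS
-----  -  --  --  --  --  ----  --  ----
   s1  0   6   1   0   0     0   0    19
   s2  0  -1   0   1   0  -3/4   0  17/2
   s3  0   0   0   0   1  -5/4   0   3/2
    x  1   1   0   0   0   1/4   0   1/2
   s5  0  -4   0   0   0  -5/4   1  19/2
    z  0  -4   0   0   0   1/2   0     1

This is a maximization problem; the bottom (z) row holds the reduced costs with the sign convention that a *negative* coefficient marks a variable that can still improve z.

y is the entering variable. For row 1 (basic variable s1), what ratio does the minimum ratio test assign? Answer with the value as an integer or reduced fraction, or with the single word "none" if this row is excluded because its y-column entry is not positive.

19/6

Ratio = RHS / (y entry) = 19 / 6 = 19/6.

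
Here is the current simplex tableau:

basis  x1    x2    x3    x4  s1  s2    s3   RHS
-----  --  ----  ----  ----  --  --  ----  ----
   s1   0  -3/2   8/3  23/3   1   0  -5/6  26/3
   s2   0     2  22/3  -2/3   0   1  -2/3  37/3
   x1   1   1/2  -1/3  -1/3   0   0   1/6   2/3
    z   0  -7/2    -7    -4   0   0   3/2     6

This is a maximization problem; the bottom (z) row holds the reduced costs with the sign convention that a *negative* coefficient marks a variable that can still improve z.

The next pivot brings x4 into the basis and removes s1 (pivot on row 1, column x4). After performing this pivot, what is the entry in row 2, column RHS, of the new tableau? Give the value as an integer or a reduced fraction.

Pivot element is row 1, column x4: 23/3.
Normalize row 1: new (row 1, RHS) = (26/3)/(23/3) = 26/23.
row 2 ← row 2 − (-2/3)·(new row 1): 37/3 − (-2/3)·(26/23) = 301/23.

301/23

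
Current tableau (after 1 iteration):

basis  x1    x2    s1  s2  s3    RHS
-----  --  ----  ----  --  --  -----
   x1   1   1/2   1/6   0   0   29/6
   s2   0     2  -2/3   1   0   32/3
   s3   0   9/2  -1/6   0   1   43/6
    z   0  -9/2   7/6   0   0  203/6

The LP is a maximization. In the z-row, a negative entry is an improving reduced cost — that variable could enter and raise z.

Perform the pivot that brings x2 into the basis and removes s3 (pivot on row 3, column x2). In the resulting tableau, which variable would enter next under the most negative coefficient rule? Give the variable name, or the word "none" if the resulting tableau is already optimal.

Pivot element 9/2. New z-row = old z-row − (-9/2)·(row 3/(9/2)).
Updated z-row coefficients: x1: 0, x2: 0, s1: 1, s2: 0, s3: 1.
No coefficient is strictly negative; the tableau after this pivot is optimal.

none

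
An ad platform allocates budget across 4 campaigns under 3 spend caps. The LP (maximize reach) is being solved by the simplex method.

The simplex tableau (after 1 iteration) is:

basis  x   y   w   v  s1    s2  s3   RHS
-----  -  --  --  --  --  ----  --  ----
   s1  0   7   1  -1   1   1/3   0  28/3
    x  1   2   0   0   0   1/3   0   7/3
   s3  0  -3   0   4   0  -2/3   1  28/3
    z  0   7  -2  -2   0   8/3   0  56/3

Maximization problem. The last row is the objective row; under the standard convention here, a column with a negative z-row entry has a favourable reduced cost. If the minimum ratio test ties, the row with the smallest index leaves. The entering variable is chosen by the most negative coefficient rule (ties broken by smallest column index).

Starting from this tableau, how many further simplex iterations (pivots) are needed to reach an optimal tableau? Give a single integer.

2

pivot: w in, s1 out → z = 112/3
pivot: v in, s3 out → z = 140/3
No improving column remains; optimal.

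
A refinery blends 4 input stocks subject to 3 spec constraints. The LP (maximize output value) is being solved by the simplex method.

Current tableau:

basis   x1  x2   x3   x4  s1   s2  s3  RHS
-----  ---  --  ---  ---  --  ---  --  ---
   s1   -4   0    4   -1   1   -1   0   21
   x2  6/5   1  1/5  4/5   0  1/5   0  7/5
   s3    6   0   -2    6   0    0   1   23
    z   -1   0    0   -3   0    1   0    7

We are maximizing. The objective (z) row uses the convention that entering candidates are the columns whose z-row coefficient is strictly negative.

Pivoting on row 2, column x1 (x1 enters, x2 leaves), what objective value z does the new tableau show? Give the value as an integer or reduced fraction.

49/6

Minimum ratio for x1: (7/5)/(6/5) = 7/6.
z changes by −(z-row coeff of x1)·ratio = −(-1)·(7/6) = 7/6.
New z = 7 + (7/6) = 49/6.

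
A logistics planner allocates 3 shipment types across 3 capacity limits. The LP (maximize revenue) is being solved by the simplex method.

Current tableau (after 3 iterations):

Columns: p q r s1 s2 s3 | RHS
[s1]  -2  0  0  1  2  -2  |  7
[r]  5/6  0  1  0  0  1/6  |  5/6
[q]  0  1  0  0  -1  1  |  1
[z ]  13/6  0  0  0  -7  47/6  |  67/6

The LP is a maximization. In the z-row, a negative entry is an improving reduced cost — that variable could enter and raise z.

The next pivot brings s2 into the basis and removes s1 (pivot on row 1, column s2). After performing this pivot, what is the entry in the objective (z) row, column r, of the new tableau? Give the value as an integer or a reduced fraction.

Pivot element is row 1, column s2: 2.
Normalize row 1: new (row 1, r) = 0/2 = 0.
z-row ← z-row − (-7)·(new row 1): 0 − (-7)·0 = 0.

0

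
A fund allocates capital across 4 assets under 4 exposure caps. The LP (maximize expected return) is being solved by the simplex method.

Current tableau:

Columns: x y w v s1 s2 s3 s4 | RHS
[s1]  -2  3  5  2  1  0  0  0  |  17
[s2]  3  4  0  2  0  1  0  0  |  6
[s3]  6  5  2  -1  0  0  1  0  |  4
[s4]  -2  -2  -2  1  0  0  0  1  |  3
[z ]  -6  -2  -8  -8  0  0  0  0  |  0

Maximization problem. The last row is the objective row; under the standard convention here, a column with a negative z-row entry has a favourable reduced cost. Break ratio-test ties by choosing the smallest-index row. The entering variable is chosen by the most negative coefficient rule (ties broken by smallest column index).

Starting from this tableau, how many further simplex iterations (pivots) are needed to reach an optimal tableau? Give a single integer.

pivot: w in, s3 out → z = 16
pivot: v in, s1 out → z = 104/3
pivot: x in, s2 out → z = 4004/95
No improving column remains; optimal.

3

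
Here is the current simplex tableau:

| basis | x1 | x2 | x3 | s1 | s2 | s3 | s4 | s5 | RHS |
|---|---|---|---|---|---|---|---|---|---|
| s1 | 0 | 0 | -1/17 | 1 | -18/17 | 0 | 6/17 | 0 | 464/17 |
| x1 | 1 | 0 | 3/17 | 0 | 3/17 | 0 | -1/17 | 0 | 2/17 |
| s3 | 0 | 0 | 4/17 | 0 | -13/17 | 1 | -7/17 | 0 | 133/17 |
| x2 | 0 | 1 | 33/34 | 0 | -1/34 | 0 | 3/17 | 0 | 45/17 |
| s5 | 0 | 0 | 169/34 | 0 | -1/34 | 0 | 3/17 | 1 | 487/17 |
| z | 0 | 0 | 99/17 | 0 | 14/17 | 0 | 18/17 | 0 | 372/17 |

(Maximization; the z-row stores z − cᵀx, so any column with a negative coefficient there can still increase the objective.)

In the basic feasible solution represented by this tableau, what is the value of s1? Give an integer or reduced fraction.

464/17

s1 is basic (row 1); its value is the RHS of that row: 464/17.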